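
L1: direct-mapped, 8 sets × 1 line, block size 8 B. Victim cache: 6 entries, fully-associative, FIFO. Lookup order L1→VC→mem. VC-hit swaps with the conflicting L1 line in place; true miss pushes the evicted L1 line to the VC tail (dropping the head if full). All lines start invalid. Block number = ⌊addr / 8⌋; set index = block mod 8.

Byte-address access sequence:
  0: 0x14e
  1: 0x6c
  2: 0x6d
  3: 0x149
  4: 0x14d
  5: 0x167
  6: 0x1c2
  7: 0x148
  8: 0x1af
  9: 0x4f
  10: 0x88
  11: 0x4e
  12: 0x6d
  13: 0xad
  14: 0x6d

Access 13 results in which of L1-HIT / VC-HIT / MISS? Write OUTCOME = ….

OUTCOME = MISS

0: 0x14e (blk 41, set 1) → MISS  vc=[]
1: 0x6c (blk 13, set 5) → MISS  vc=[]
2: 0x6d (blk 13, set 5) → L1-HIT  vc=[]
3: 0x149 (blk 41, set 1) → L1-HIT  vc=[]
4: 0x14d (blk 41, set 1) → L1-HIT  vc=[]
5: 0x167 (blk 44, set 4) → MISS  vc=[]
6: 0x1c2 (blk 56, set 0) → MISS  vc=[]
7: 0x148 (blk 41, set 1) → L1-HIT  vc=[]
8: 0x1af (blk 53, set 5) → MISS  vc=[13]
9: 0x4f (blk 9, set 1) → MISS  vc=[13, 41]
10: 0x88 (blk 17, set 1) → MISS  vc=[13, 41, 9]
11: 0x4e (blk 9, set 1) → VC-HIT  vc=[13, 41, 17]
12: 0x6d (blk 13, set 5) → VC-HIT  vc=[53, 41, 17]
13: 0xad (blk 21, set 5) → MISS  vc=[53, 41, 17, 13]
14: 0x6d (blk 13, set 5) → VC-HIT  vc=[53, 41, 17, 21]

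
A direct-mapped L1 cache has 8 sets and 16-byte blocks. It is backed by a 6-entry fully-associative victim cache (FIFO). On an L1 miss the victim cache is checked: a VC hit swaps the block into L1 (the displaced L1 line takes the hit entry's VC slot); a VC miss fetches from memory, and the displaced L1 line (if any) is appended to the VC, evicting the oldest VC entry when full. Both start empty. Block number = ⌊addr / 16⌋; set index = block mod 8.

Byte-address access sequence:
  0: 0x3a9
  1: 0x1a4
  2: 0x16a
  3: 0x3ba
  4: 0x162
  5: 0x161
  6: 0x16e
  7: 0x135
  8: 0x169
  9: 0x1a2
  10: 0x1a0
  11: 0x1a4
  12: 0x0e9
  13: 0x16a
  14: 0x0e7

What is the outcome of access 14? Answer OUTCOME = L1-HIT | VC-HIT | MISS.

#0 0x3a9→b58/s2 MISS; vc=[]
#1 0x1a4→b26/s2 MISS; vc=[58]
#2 0x16a→b22/s6 MISS; vc=[58]
#3 0x3ba→b59/s3 MISS; vc=[58]
#4 0x162→b22/s6 L1-HIT; vc=[58]
#5 0x161→b22/s6 L1-HIT; vc=[58]
#6 0x16e→b22/s6 L1-HIT; vc=[58]
#7 0x135→b19/s3 MISS; vc=[58,59]
#8 0x169→b22/s6 L1-HIT; vc=[58,59]
#9 0x1a2→b26/s2 L1-HIT; vc=[58,59]
#10 0x1a0→b26/s2 L1-HIT; vc=[58,59]
#11 0x1a4→b26/s2 L1-HIT; vc=[58,59]
#12 0xe9→b14/s6 MISS; vc=[58,59,22]
#13 0x16a→b22/s6 VC-HIT; vc=[58,59,14]
#14 0xe7→b14/s6 VC-HIT; vc=[58,59,22]

OUTCOME = VC-HIT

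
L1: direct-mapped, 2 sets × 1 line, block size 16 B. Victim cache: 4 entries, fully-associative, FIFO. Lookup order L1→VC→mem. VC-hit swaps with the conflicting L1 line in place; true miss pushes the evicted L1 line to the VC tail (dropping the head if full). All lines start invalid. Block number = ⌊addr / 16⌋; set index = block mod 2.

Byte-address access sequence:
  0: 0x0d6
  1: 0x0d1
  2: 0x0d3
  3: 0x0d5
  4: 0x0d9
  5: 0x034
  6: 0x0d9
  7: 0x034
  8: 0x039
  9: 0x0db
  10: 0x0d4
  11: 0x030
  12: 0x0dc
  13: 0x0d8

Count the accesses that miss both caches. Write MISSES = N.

  [0] addr=0xd6 blk=13 s=1: MISS | VC []
  [1] addr=0xd1 blk=13 s=1: L1-HIT | VC []
  [2] addr=0xd3 blk=13 s=1: L1-HIT | VC []
  [3] addr=0xd5 blk=13 s=1: L1-HIT | VC []
  [4] addr=0xd9 blk=13 s=1: L1-HIT | VC []
  [5] addr=0x34 blk=3 s=1: MISS | VC [13]
  [6] addr=0xd9 blk=13 s=1: VC-HIT | VC [3]
  [7] addr=0x34 blk=3 s=1: VC-HIT | VC [13]
  [8] addr=0x39 blk=3 s=1: L1-HIT | VC [13]
  [9] addr=0xdb blk=13 s=1: VC-HIT | VC [3]
  [10] addr=0xd4 blk=13 s=1: L1-HIT | VC [3]
  [11] addr=0x30 blk=3 s=1: VC-HIT | VC [13]
  [12] addr=0xdc blk=13 s=1: VC-HIT | VC [3]
  [13] addr=0xd8 blk=13 s=1: L1-HIT | VC [3]

MISSES = 2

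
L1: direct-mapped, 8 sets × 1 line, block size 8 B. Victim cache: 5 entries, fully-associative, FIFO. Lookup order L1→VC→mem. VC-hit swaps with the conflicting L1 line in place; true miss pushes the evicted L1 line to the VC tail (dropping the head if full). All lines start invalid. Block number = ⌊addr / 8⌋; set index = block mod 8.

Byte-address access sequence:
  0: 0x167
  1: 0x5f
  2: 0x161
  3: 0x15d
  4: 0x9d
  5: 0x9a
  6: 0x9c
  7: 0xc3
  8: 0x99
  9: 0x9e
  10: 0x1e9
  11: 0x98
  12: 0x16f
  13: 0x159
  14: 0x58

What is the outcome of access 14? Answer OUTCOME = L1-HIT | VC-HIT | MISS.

OUTCOME = VC-HIT

0: 0x167 (blk 44, set 4) → MISS  vc=[]
1: 0x5f (blk 11, set 3) → MISS  vc=[]
2: 0x161 (blk 44, set 4) → L1-HIT  vc=[]
3: 0x15d (blk 43, set 3) → MISS  vc=[11]
4: 0x9d (blk 19, set 3) → MISS  vc=[11, 43]
5: 0x9a (blk 19, set 3) → L1-HIT  vc=[11, 43]
6: 0x9c (blk 19, set 3) → L1-HIT  vc=[11, 43]
7: 0xc3 (blk 24, set 0) → MISS  vc=[11, 43]
8: 0x99 (blk 19, set 3) → L1-HIT  vc=[11, 43]
9: 0x9e (blk 19, set 3) → L1-HIT  vc=[11, 43]
10: 0x1e9 (blk 61, set 5) → MISS  vc=[11, 43]
11: 0x98 (blk 19, set 3) → L1-HIT  vc=[11, 43]
12: 0x16f (blk 45, set 5) → MISS  vc=[11, 43, 61]
13: 0x159 (blk 43, set 3) → VC-HIT  vc=[11, 19, 61]
14: 0x58 (blk 11, set 3) → VC-HIT  vc=[43, 19, 61]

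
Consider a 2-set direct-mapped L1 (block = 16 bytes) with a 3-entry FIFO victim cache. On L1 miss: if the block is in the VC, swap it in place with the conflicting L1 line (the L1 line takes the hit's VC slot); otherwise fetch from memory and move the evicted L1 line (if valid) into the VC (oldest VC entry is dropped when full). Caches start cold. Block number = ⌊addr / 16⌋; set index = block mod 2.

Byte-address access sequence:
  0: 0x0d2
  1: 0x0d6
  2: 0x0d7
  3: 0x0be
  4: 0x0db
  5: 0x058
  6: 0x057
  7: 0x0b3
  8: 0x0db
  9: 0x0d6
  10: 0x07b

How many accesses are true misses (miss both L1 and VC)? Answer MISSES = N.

MISSES = 4

  [0] addr=0xd2 blk=13 s=1: MISS | VC []
  [1] addr=0xd6 blk=13 s=1: L1-HIT | VC []
  [2] addr=0xd7 blk=13 s=1: L1-HIT | VC []
  [3] addr=0xbe blk=11 s=1: MISS | VC [13]
  [4] addr=0xdb blk=13 s=1: VC-HIT | VC [11]
  [5] addr=0x58 blk=5 s=1: MISS | VC [11, 13]
  [6] addr=0x57 blk=5 s=1: L1-HIT | VC [11, 13]
  [7] addr=0xb3 blk=11 s=1: VC-HIT | VC [5, 13]
  [8] addr=0xdb blk=13 s=1: VC-HIT | VC [5, 11]
  [9] addr=0xd6 blk=13 s=1: L1-HIT | VC [5, 11]
  [10] addr=0x7b blk=7 s=1: MISS | VC [5, 11, 13]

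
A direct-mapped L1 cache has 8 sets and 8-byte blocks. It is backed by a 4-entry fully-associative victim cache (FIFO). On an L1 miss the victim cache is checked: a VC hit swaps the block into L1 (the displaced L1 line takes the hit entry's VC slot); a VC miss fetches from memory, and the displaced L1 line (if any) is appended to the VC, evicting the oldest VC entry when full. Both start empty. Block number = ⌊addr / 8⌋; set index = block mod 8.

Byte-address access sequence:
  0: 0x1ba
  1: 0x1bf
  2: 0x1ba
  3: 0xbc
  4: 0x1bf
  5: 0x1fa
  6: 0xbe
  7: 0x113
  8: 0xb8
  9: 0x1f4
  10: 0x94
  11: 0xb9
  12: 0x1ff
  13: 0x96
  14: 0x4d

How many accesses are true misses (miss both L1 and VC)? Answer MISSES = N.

MISSES = 7

  [0] addr=0x1ba blk=55 s=7: MISS | VC []
  [1] addr=0x1bf blk=55 s=7: L1-HIT | VC []
  [2] addr=0x1ba blk=55 s=7: L1-HIT | VC []
  [3] addr=0xbc blk=23 s=7: MISS | VC [55]
  [4] addr=0x1bf blk=55 s=7: VC-HIT | VC [23]
  [5] addr=0x1fa blk=63 s=7: MISS | VC [23, 55]
  [6] addr=0xbe blk=23 s=7: VC-HIT | VC [63, 55]
  [7] addr=0x113 blk=34 s=2: MISS | VC [63, 55]
  [8] addr=0xb8 blk=23 s=7: L1-HIT | VC [63, 55]
  [9] addr=0x1f4 blk=62 s=6: MISS | VC [63, 55]
  [10] addr=0x94 blk=18 s=2: MISS | VC [63, 55, 34]
  [11] addr=0xb9 blk=23 s=7: L1-HIT | VC [63, 55, 34]
  [12] addr=0x1ff blk=63 s=7: VC-HIT | VC [23, 55, 34]
  [13] addr=0x96 blk=18 s=2: L1-HIT | VC [23, 55, 34]
  [14] addr=0x4d blk=9 s=1: MISS | VC [23, 55, 34]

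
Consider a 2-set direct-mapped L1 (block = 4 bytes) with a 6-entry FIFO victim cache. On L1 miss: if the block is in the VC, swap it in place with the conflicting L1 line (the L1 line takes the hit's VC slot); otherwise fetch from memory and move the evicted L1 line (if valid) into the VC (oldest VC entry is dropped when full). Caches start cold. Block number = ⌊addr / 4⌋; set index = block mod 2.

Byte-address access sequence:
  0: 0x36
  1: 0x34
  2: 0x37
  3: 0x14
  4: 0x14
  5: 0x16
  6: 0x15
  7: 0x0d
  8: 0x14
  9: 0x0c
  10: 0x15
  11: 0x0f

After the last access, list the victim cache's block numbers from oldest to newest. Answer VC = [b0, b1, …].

#0 0x36→b13/s1 MISS; vc=[]
#1 0x34→b13/s1 L1-HIT; vc=[]
#2 0x37→b13/s1 L1-HIT; vc=[]
#3 0x14→b5/s1 MISS; vc=[13]
#4 0x14→b5/s1 L1-HIT; vc=[13]
#5 0x16→b5/s1 L1-HIT; vc=[13]
#6 0x15→b5/s1 L1-HIT; vc=[13]
#7 0xd→b3/s1 MISS; vc=[13,5]
#8 0x14→b5/s1 VC-HIT; vc=[13,3]
#9 0xc→b3/s1 VC-HIT; vc=[13,5]
#10 0x15→b5/s1 VC-HIT; vc=[13,3]
#11 0xf→b3/s1 VC-HIT; vc=[13,5]

VC = [13, 5]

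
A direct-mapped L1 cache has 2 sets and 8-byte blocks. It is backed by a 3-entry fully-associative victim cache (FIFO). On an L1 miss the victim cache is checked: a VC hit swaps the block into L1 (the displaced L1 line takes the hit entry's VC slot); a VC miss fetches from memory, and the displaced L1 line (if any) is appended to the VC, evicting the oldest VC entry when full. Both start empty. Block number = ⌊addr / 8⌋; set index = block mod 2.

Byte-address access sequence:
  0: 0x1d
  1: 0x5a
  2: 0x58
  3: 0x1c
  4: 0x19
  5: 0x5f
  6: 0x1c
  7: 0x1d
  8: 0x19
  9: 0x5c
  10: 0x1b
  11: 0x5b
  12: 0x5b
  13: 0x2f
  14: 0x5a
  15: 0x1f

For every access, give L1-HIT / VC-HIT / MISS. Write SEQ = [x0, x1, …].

0: 0x1d (blk 3, set 1) → MISS  vc=[]
1: 0x5a (blk 11, set 1) → MISS  vc=[3]
2: 0x58 (blk 11, set 1) → L1-HIT  vc=[3]
3: 0x1c (blk 3, set 1) → VC-HIT  vc=[11]
4: 0x19 (blk 3, set 1) → L1-HIT  vc=[11]
5: 0x5f (blk 11, set 1) → VC-HIT  vc=[3]
6: 0x1c (blk 3, set 1) → VC-HIT  vc=[11]
7: 0x1d (blk 3, set 1) → L1-HIT  vc=[11]
8: 0x19 (blk 3, set 1) → L1-HIT  vc=[11]
9: 0x5c (blk 11, set 1) → VC-HIT  vc=[3]
10: 0x1b (blk 3, set 1) → VC-HIT  vc=[11]
11: 0x5b (blk 11, set 1) → VC-HIT  vc=[3]
12: 0x5b (blk 11, set 1) → L1-HIT  vc=[3]
13: 0x2f (blk 5, set 1) → MISS  vc=[3, 11]
14: 0x5a (blk 11, set 1) → VC-HIT  vc=[3, 5]
15: 0x1f (blk 3, set 1) → VC-HIT  vc=[11, 5]

SEQ = [MISS, MISS, L1-HIT, VC-HIT, L1-HIT, VC-HIT, VC-HIT, L1-HIT, L1-HIT, VC-HIT, VC-HIT, VC-HIT, L1-HIT, MISS, VC-HIT, VC-HIT]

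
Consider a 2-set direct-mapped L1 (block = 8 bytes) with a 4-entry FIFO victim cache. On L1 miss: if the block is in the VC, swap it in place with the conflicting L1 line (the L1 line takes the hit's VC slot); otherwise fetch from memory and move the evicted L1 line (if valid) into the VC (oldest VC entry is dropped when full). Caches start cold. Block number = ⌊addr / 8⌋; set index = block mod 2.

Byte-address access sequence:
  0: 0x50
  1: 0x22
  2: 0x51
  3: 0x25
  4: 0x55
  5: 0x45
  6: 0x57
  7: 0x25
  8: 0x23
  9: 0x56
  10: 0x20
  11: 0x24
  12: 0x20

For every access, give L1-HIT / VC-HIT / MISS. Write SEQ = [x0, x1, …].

SEQ = [MISS, MISS, VC-HIT, VC-HIT, VC-HIT, MISS, VC-HIT, VC-HIT, L1-HIT, VC-HIT, VC-HIT, L1-HIT, L1-HIT]

0: 0x50 (blk 10, set 0) → MISS  vc=[]
1: 0x22 (blk 4, set 0) → MISS  vc=[10]
2: 0x51 (blk 10, set 0) → VC-HIT  vc=[4]
3: 0x25 (blk 4, set 0) → VC-HIT  vc=[10]
4: 0x55 (blk 10, set 0) → VC-HIT  vc=[4]
5: 0x45 (blk 8, set 0) → MISS  vc=[4, 10]
6: 0x57 (blk 10, set 0) → VC-HIT  vc=[4, 8]
7: 0x25 (blk 4, set 0) → VC-HIT  vc=[10, 8]
8: 0x23 (blk 4, set 0) → L1-HIT  vc=[10, 8]
9: 0x56 (blk 10, set 0) → VC-HIT  vc=[4, 8]
10: 0x20 (blk 4, set 0) → VC-HIT  vc=[10, 8]
11: 0x24 (blk 4, set 0) → L1-HIT  vc=[10, 8]
12: 0x20 (blk 4, set 0) → L1-HIT  vc=[10, 8]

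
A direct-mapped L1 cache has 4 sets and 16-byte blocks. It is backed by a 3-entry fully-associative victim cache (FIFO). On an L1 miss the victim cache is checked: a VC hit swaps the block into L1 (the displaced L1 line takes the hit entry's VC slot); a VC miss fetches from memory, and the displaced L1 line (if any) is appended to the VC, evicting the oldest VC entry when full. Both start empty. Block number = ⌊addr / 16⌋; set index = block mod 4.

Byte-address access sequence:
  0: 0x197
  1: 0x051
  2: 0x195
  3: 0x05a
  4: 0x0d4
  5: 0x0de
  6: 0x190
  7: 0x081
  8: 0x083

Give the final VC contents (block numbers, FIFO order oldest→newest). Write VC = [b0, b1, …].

VC = [13, 5]

  [0] addr=0x197 blk=25 s=1: MISS | VC []
  [1] addr=0x51 blk=5 s=1: MISS | VC [25]
  [2] addr=0x195 blk=25 s=1: VC-HIT | VC [5]
  [3] addr=0x5a blk=5 s=1: VC-HIT | VC [25]
  [4] addr=0xd4 blk=13 s=1: MISS | VC [25, 5]
  [5] addr=0xde blk=13 s=1: L1-HIT | VC [25, 5]
  [6] addr=0x190 blk=25 s=1: VC-HIT | VC [13, 5]
  [7] addr=0x81 blk=8 s=0: MISS | VC [13, 5]
  [8] addr=0x83 blk=8 s=0: L1-HIT | VC [13, 5]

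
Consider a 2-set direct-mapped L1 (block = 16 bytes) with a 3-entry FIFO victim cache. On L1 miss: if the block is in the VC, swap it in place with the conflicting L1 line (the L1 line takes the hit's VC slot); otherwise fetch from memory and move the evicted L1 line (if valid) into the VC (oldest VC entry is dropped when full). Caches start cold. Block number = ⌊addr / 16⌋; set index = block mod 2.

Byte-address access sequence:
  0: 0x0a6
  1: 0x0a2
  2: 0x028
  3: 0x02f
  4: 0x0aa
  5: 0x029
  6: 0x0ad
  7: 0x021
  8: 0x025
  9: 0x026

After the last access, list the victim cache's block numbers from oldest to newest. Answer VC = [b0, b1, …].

VC = [10]

  [0] addr=0xa6 blk=10 s=0: MISS | VC []
  [1] addr=0xa2 blk=10 s=0: L1-HIT | VC []
  [2] addr=0x28 blk=2 s=0: MISS | VC [10]
  [3] addr=0x2f blk=2 s=0: L1-HIT | VC [10]
  [4] addr=0xaa blk=10 s=0: VC-HIT | VC [2]
  [5] addr=0x29 blk=2 s=0: VC-HIT | VC [10]
  [6] addr=0xad blk=10 s=0: VC-HIT | VC [2]
  [7] addr=0x21 blk=2 s=0: VC-HIT | VC [10]
  [8] addr=0x25 blk=2 s=0: L1-HIT | VC [10]
  [9] addr=0x26 blk=2 s=0: L1-HIT | VC [10]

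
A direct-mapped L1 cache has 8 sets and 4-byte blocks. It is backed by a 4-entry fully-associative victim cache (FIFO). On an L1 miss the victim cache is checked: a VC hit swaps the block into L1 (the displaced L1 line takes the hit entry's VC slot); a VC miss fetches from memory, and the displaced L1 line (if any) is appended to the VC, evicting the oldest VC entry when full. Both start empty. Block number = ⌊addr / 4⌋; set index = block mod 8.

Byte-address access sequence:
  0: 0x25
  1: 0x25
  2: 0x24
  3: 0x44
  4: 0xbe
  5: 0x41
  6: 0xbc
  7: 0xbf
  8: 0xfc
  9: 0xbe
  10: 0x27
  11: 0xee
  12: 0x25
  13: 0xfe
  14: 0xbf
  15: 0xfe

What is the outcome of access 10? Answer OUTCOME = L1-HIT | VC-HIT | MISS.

OUTCOME = VC-HIT

  [0] addr=0x25 blk=9 s=1: MISS | VC []
  [1] addr=0x25 blk=9 s=1: L1-HIT | VC []
  [2] addr=0x24 blk=9 s=1: L1-HIT | VC []
  [3] addr=0x44 blk=17 s=1: MISS | VC [9]
  [4] addr=0xbe blk=47 s=7: MISS | VC [9]
  [5] addr=0x41 blk=16 s=0: MISS | VC [9]
  [6] addr=0xbc blk=47 s=7: L1-HIT | VC [9]
  [7] addr=0xbf blk=47 s=7: L1-HIT | VC [9]
  [8] addr=0xfc blk=63 s=7: MISS | VC [9, 47]
  [9] addr=0xbe blk=47 s=7: VC-HIT | VC [9, 63]
  [10] addr=0x27 blk=9 s=1: VC-HIT | VC [17, 63]
  [11] addr=0xee blk=59 s=3: MISS | VC [17, 63]
  [12] addr=0x25 blk=9 s=1: L1-HIT | VC [17, 63]
  [13] addr=0xfe blk=63 s=7: VC-HIT | VC [17, 47]
  [14] addr=0xbf blk=47 s=7: VC-HIT | VC [17, 63]
  [15] addr=0xfe blk=63 s=7: VC-HIT | VC [17, 47]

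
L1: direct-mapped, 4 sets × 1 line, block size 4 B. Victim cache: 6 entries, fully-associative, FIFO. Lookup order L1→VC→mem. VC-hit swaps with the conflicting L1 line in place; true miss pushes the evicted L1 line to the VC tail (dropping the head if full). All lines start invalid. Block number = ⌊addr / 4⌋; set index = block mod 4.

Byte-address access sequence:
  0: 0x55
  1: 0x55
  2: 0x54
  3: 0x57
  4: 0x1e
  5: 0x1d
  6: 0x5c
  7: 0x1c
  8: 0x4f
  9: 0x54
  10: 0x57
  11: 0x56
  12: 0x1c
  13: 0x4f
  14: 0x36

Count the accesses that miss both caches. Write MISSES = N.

#0 0x55→b21/s1 MISS; vc=[]
#1 0x55→b21/s1 L1-HIT; vc=[]
#2 0x54→b21/s1 L1-HIT; vc=[]
#3 0x57→b21/s1 L1-HIT; vc=[]
#4 0x1e→b7/s3 MISS; vc=[]
#5 0x1d→b7/s3 L1-HIT; vc=[]
#6 0x5c→b23/s3 MISS; vc=[7]
#7 0x1c→b7/s3 VC-HIT; vc=[23]
#8 0x4f→b19/s3 MISS; vc=[23,7]
#9 0x54→b21/s1 L1-HIT; vc=[23,7]
#10 0x57→b21/s1 L1-HIT; vc=[23,7]
#11 0x56→b21/s1 L1-HIT; vc=[23,7]
#12 0x1c→b7/s3 VC-HIT; vc=[23,19]
#13 0x4f→b19/s3 VC-HIT; vc=[23,7]
#14 0x36→b13/s1 MISS; vc=[23,7,21]

MISSES = 5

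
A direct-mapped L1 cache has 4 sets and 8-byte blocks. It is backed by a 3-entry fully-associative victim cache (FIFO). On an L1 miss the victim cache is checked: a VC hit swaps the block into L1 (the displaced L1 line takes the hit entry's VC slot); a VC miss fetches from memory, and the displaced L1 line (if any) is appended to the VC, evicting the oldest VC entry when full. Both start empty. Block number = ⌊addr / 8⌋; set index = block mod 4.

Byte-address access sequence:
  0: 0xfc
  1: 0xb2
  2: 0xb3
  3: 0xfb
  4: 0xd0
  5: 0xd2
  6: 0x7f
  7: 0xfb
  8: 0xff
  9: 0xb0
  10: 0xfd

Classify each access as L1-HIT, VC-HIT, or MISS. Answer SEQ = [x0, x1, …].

#0 0xfc→b31/s3 MISS; vc=[]
#1 0xb2→b22/s2 MISS; vc=[]
#2 0xb3→b22/s2 L1-HIT; vc=[]
#3 0xfb→b31/s3 L1-HIT; vc=[]
#4 0xd0→b26/s2 MISS; vc=[22]
#5 0xd2→b26/s2 L1-HIT; vc=[22]
#6 0x7f→b15/s3 MISS; vc=[22,31]
#7 0xfb→b31/s3 VC-HIT; vc=[22,15]
#8 0xff→b31/s3 L1-HIT; vc=[22,15]
#9 0xb0→b22/s2 VC-HIT; vc=[26,15]
#10 0xfd→b31/s3 L1-HIT; vc=[26,15]

SEQ = [MISS, MISS, L1-HIT, L1-HIT, MISS, L1-HIT, MISS, VC-HIT, L1-HIT, VC-HIT, L1-HIT]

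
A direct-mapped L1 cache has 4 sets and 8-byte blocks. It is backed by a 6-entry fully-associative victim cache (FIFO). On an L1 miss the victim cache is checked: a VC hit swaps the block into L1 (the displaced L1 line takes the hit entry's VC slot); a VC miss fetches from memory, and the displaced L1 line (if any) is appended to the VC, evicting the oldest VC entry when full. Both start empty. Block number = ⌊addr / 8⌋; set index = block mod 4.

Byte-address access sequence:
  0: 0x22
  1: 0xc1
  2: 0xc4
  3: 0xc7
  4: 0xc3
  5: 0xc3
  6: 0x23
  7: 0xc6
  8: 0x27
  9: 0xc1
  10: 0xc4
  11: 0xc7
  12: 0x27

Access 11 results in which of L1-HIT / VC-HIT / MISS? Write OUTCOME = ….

OUTCOME = L1-HIT

0: 0x22 (blk 4, set 0) → MISS  vc=[]
1: 0xc1 (blk 24, set 0) → MISS  vc=[4]
2: 0xc4 (blk 24, set 0) → L1-HIT  vc=[4]
3: 0xc7 (blk 24, set 0) → L1-HIT  vc=[4]
4: 0xc3 (blk 24, set 0) → L1-HIT  vc=[4]
5: 0xc3 (blk 24, set 0) → L1-HIT  vc=[4]
6: 0x23 (blk 4, set 0) → VC-HIT  vc=[24]
7: 0xc6 (blk 24, set 0) → VC-HIT  vc=[4]
8: 0x27 (blk 4, set 0) → VC-HIT  vc=[24]
9: 0xc1 (blk 24, set 0) → VC-HIT  vc=[4]
10: 0xc4 (blk 24, set 0) → L1-HIT  vc=[4]
11: 0xc7 (blk 24, set 0) → L1-HIT  vc=[4]
12: 0x27 (blk 4, set 0) → VC-HIT  vc=[24]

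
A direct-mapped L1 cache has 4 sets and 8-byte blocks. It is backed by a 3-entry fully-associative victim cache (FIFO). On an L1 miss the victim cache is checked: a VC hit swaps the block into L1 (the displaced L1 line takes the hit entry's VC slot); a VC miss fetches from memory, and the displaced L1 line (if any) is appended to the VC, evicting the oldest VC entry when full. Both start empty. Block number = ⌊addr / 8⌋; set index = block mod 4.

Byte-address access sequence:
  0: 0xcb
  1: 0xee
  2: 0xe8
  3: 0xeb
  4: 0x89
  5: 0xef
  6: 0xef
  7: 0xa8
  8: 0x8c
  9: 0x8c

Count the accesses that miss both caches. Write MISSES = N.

MISSES = 4

#0 0xcb→b25/s1 MISS; vc=[]
#1 0xee→b29/s1 MISS; vc=[25]
#2 0xe8→b29/s1 L1-HIT; vc=[25]
#3 0xeb→b29/s1 L1-HIT; vc=[25]
#4 0x89→b17/s1 MISS; vc=[25,29]
#5 0xef→b29/s1 VC-HIT; vc=[25,17]
#6 0xef→b29/s1 L1-HIT; vc=[25,17]
#7 0xa8→b21/s1 MISS; vc=[25,17,29]
#8 0x8c→b17/s1 VC-HIT; vc=[25,21,29]
#9 0x8c→b17/s1 L1-HIT; vc=[25,21,29]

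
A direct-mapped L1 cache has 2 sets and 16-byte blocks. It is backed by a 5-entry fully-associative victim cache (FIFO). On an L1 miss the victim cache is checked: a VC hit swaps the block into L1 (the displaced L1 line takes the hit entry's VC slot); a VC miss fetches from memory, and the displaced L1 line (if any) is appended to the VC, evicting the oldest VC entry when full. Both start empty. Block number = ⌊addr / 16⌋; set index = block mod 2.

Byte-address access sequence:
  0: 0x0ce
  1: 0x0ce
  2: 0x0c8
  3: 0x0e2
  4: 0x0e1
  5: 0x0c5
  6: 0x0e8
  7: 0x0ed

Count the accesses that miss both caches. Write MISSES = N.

MISSES = 2

0: 0xce (blk 12, set 0) → MISS  vc=[]
1: 0xce (blk 12, set 0) → L1-HIT  vc=[]
2: 0xc8 (blk 12, set 0) → L1-HIT  vc=[]
3: 0xe2 (blk 14, set 0) → MISS  vc=[12]
4: 0xe1 (blk 14, set 0) → L1-HIT  vc=[12]
5: 0xc5 (blk 12, set 0) → VC-HIT  vc=[14]
6: 0xe8 (blk 14, set 0) → VC-HIT  vc=[12]
7: 0xed (blk 14, set 0) → L1-HIT  vc=[12]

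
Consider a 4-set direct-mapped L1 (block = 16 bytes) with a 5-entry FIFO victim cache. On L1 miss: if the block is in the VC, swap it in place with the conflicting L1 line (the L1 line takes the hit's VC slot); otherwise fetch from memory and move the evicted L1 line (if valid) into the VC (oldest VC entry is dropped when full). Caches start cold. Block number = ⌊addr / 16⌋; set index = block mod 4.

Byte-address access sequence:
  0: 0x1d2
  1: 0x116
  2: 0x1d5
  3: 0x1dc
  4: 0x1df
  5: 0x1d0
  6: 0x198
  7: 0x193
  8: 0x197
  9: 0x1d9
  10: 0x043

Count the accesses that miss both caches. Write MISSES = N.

MISSES = 4

  [0] addr=0x1d2 blk=29 s=1: MISS | VC []
  [1] addr=0x116 blk=17 s=1: MISS | VC [29]
  [2] addr=0x1d5 blk=29 s=1: VC-HIT | VC [17]
  [3] addr=0x1dc blk=29 s=1: L1-HIT | VC [17]
  [4] addr=0x1df blk=29 s=1: L1-HIT | VC [17]
  [5] addr=0x1d0 blk=29 s=1: L1-HIT | VC [17]
  [6] addr=0x198 blk=25 s=1: MISS | VC [17, 29]
  [7] addr=0x193 blk=25 s=1: L1-HIT | VC [17, 29]
  [8] addr=0x197 blk=25 s=1: L1-HIT | VC [17, 29]
  [9] addr=0x1d9 blk=29 s=1: VC-HIT | VC [17, 25]
  [10] addr=0x43 blk=4 s=0: MISS | VC [17, 25]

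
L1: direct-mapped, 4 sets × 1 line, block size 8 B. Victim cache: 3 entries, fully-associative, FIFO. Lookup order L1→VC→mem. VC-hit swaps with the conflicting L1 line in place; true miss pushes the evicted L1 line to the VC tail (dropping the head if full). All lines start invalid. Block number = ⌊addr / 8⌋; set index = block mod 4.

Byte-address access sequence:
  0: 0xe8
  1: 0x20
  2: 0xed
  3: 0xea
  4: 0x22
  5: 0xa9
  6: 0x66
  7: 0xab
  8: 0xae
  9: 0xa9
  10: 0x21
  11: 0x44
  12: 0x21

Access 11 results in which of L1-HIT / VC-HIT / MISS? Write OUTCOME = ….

#0 0xe8→b29/s1 MISS; vc=[]
#1 0x20→b4/s0 MISS; vc=[]
#2 0xed→b29/s1 L1-HIT; vc=[]
#3 0xea→b29/s1 L1-HIT; vc=[]
#4 0x22→b4/s0 L1-HIT; vc=[]
#5 0xa9→b21/s1 MISS; vc=[29]
#6 0x66→b12/s0 MISS; vc=[29,4]
#7 0xab→b21/s1 L1-HIT; vc=[29,4]
#8 0xae→b21/s1 L1-HIT; vc=[29,4]
#9 0xa9→b21/s1 L1-HIT; vc=[29,4]
#10 0x21→b4/s0 VC-HIT; vc=[29,12]
#11 0x44→b8/s0 MISS; vc=[29,12,4]
#12 0x21→b4/s0 VC-HIT; vc=[29,12,8]

OUTCOME = MISS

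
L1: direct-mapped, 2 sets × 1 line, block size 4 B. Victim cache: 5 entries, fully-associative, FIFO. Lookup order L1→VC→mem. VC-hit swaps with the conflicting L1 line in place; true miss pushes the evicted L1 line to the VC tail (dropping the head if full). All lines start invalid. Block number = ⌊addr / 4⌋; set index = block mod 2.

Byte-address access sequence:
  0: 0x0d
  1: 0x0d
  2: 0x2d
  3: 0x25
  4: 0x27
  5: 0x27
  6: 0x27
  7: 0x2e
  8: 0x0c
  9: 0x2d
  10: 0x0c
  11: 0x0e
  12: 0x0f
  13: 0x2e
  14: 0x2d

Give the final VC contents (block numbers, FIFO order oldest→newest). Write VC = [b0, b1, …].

VC = [3, 9]

#0 0xd→b3/s1 MISS; vc=[]
#1 0xd→b3/s1 L1-HIT; vc=[]
#2 0x2d→b11/s1 MISS; vc=[3]
#3 0x25→b9/s1 MISS; vc=[3,11]
#4 0x27→b9/s1 L1-HIT; vc=[3,11]
#5 0x27→b9/s1 L1-HIT; vc=[3,11]
#6 0x27→b9/s1 L1-HIT; vc=[3,11]
#7 0x2e→b11/s1 VC-HIT; vc=[3,9]
#8 0xc→b3/s1 VC-HIT; vc=[11,9]
#9 0x2d→b11/s1 VC-HIT; vc=[3,9]
#10 0xc→b3/s1 VC-HIT; vc=[11,9]
#11 0xe→b3/s1 L1-HIT; vc=[11,9]
#12 0xf→b3/s1 L1-HIT; vc=[11,9]
#13 0x2e→b11/s1 VC-HIT; vc=[3,9]
#14 0x2d→b11/s1 L1-HIT; vc=[3,9]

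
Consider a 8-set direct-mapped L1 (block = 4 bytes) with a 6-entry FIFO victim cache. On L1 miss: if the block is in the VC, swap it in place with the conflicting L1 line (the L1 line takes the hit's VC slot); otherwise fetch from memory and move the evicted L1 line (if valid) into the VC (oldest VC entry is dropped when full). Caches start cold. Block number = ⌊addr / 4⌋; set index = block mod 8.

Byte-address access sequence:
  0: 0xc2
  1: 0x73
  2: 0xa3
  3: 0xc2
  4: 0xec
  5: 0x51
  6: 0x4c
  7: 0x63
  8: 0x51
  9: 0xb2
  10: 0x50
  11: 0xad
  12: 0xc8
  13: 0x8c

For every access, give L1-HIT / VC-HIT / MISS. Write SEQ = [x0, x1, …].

  [0] addr=0xc2 blk=48 s=0: MISS | VC []
  [1] addr=0x73 blk=28 s=4: MISS | VC []
  [2] addr=0xa3 blk=40 s=0: MISS | VC [48]
  [3] addr=0xc2 blk=48 s=0: VC-HIT | VC [40]
  [4] addr=0xec blk=59 s=3: MISS | VC [40]
  [5] addr=0x51 blk=20 s=4: MISS | VC [40, 28]
  [6] addr=0x4c blk=19 s=3: MISS | VC [40, 28, 59]
  [7] addr=0x63 blk=24 s=0: MISS | VC [40, 28, 59, 48]
  [8] addr=0x51 blk=20 s=4: L1-HIT | VC [40, 28, 59, 48]
  [9] addr=0xb2 blk=44 s=4: MISS | VC [40, 28, 59, 48, 20]
  [10] addr=0x50 blk=20 s=4: VC-HIT | VC [40, 28, 59, 48, 44]
  [11] addr=0xad blk=43 s=3: MISS | VC [40, 28, 59, 48, 44, 19]
  [12] addr=0xc8 blk=50 s=2: MISS | VC [40, 28, 59, 48, 44, 19]
  [13] addr=0x8c blk=35 s=3: MISS | VC [28, 59, 48, 44, 19, 43]

SEQ = [MISS, MISS, MISS, VC-HIT, MISS, MISS, MISS, MISS, L1-HIT, MISS, VC-HIT, MISS, MISS, MISS]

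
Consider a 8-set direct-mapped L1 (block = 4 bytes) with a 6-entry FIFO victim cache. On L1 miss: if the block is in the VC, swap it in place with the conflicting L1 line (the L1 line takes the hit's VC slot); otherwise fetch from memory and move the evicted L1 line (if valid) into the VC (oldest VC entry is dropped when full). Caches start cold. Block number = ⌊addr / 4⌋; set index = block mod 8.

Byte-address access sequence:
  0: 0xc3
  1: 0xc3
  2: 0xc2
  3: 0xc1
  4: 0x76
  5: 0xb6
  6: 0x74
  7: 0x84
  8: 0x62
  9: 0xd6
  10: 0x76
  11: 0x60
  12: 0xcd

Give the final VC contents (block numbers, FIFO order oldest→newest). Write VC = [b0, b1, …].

VC = [45, 48, 53]

0: 0xc3 (blk 48, set 0) → MISS  vc=[]
1: 0xc3 (blk 48, set 0) → L1-HIT  vc=[]
2: 0xc2 (blk 48, set 0) → L1-HIT  vc=[]
3: 0xc1 (blk 48, set 0) → L1-HIT  vc=[]
4: 0x76 (blk 29, set 5) → MISS  vc=[]
5: 0xb6 (blk 45, set 5) → MISS  vc=[29]
6: 0x74 (blk 29, set 5) → VC-HIT  vc=[45]
7: 0x84 (blk 33, set 1) → MISS  vc=[45]
8: 0x62 (blk 24, set 0) → MISS  vc=[45, 48]
9: 0xd6 (blk 53, set 5) → MISS  vc=[45, 48, 29]
10: 0x76 (blk 29, set 5) → VC-HIT  vc=[45, 48, 53]
11: 0x60 (blk 24, set 0) → L1-HIT  vc=[45, 48, 53]
12: 0xcd (blk 51, set 3) → MISS  vc=[45, 48, 53]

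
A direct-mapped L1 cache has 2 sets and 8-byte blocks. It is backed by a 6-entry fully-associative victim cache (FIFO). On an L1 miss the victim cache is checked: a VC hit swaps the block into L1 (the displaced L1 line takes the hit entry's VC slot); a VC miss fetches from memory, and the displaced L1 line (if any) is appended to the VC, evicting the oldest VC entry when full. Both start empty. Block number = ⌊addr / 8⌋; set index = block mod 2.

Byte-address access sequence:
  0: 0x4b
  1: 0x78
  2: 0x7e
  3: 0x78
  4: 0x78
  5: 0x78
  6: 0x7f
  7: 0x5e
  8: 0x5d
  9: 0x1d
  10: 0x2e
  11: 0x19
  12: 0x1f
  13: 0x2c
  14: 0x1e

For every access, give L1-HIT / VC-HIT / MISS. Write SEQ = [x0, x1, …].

SEQ = [MISS, MISS, L1-HIT, L1-HIT, L1-HIT, L1-HIT, L1-HIT, MISS, L1-HIT, MISS, MISS, VC-HIT, L1-HIT, VC-HIT, VC-HIT]

  [0] addr=0x4b blk=9 s=1: MISS | VC []
  [1] addr=0x78 blk=15 s=1: MISS | VC [9]
  [2] addr=0x7e blk=15 s=1: L1-HIT | VC [9]
  [3] addr=0x78 blk=15 s=1: L1-HIT | VC [9]
  [4] addr=0x78 blk=15 s=1: L1-HIT | VC [9]
  [5] addr=0x78 blk=15 s=1: L1-HIT | VC [9]
  [6] addr=0x7f blk=15 s=1: L1-HIT | VC [9]
  [7] addr=0x5e blk=11 s=1: MISS | VC [9, 15]
  [8] addr=0x5d blk=11 s=1: L1-HIT | VC [9, 15]
  [9] addr=0x1d blk=3 s=1: MISS | VC [9, 15, 11]
  [10] addr=0x2e blk=5 s=1: MISS | VC [9, 15, 11, 3]
  [11] addr=0x19 blk=3 s=1: VC-HIT | VC [9, 15, 11, 5]
  [12] addr=0x1f blk=3 s=1: L1-HIT | VC [9, 15, 11, 5]
  [13] addr=0x2c blk=5 s=1: VC-HIT | VC [9, 15, 11, 3]
  [14] addr=0x1e blk=3 s=1: VC-HIT | VC [9, 15, 11, 5]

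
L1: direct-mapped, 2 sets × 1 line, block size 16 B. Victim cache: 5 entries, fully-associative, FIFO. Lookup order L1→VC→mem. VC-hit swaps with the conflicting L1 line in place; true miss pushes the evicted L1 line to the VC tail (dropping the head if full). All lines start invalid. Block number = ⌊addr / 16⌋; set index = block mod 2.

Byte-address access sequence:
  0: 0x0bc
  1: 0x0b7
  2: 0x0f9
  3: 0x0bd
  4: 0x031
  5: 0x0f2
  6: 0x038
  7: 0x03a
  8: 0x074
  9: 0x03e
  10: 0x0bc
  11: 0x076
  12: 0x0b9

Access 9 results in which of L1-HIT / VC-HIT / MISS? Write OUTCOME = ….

OUTCOME = VC-HIT

  [0] addr=0xbc blk=11 s=1: MISS | VC []
  [1] addr=0xb7 blk=11 s=1: L1-HIT | VC []
  [2] addr=0xf9 blk=15 s=1: MISS | VC [11]
  [3] addr=0xbd blk=11 s=1: VC-HIT | VC [15]
  [4] addr=0x31 blk=3 s=1: MISS | VC [15, 11]
  [5] addr=0xf2 blk=15 s=1: VC-HIT | VC [3, 11]
  [6] addr=0x38 blk=3 s=1: VC-HIT | VC [15, 11]
  [7] addr=0x3a blk=3 s=1: L1-HIT | VC [15, 11]
  [8] addr=0x74 blk=7 s=1: MISS | VC [15, 11, 3]
  [9] addr=0x3e blk=3 s=1: VC-HIT | VC [15, 11, 7]
  [10] addr=0xbc blk=11 s=1: VC-HIT | VC [15, 3, 7]
  [11] addr=0x76 blk=7 s=1: VC-HIT | VC [15, 3, 11]
  [12] addr=0xb9 blk=11 s=1: VC-HIT | VC [15, 3, 7]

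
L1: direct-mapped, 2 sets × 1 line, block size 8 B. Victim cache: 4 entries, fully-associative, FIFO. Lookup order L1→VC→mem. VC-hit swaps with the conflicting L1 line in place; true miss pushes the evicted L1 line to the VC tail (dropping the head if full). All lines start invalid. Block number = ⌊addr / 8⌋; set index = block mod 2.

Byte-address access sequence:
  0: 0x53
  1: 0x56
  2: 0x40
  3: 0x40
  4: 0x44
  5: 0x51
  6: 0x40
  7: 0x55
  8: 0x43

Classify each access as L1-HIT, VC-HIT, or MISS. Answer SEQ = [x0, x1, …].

  [0] addr=0x53 blk=10 s=0: MISS | VC []
  [1] addr=0x56 blk=10 s=0: L1-HIT | VC []
  [2] addr=0x40 blk=8 s=0: MISS | VC [10]
  [3] addr=0x40 blk=8 s=0: L1-HIT | VC [10]
  [4] addr=0x44 blk=8 s=0: L1-HIT | VC [10]
  [5] addr=0x51 blk=10 s=0: VC-HIT | VC [8]
  [6] addr=0x40 blk=8 s=0: VC-HIT | VC [10]
  [7] addr=0x55 blk=10 s=0: VC-HIT | VC [8]
  [8] addr=0x43 blk=8 s=0: VC-HIT | VC [10]

SEQ = [MISS, L1-HIT, MISS, L1-HIT, L1-HIT, VC-HIT, VC-HIT, VC-HIT, VC-HIT]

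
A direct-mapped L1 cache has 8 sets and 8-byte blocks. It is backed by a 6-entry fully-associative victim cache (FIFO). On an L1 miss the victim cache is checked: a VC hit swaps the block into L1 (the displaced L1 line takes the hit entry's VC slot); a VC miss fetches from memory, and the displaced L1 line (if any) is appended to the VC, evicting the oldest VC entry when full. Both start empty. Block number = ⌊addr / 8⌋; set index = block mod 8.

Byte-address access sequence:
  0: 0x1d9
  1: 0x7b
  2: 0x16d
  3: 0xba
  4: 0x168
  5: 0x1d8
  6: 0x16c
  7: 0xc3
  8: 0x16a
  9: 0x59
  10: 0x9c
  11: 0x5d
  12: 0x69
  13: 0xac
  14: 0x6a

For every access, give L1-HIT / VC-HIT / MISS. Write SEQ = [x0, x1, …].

SEQ = [MISS, MISS, MISS, MISS, L1-HIT, L1-HIT, L1-HIT, MISS, L1-HIT, MISS, MISS, VC-HIT, MISS, MISS, VC-HIT]

#0 0x1d9→b59/s3 MISS; vc=[]
#1 0x7b→b15/s7 MISS; vc=[]
#2 0x16d→b45/s5 MISS; vc=[]
#3 0xba→b23/s7 MISS; vc=[15]
#4 0x168→b45/s5 L1-HIT; vc=[15]
#5 0x1d8→b59/s3 L1-HIT; vc=[15]
#6 0x16c→b45/s5 L1-HIT; vc=[15]
#7 0xc3→b24/s0 MISS; vc=[15]
#8 0x16a→b45/s5 L1-HIT; vc=[15]
#9 0x59→b11/s3 MISS; vc=[15,59]
#10 0x9c→b19/s3 MISS; vc=[15,59,11]
#11 0x5d→b11/s3 VC-HIT; vc=[15,59,19]
#12 0x69→b13/s5 MISS; vc=[15,59,19,45]
#13 0xac→b21/s5 MISS; vc=[15,59,19,45,13]
#14 0x6a→b13/s5 VC-HIT; vc=[15,59,19,45,21]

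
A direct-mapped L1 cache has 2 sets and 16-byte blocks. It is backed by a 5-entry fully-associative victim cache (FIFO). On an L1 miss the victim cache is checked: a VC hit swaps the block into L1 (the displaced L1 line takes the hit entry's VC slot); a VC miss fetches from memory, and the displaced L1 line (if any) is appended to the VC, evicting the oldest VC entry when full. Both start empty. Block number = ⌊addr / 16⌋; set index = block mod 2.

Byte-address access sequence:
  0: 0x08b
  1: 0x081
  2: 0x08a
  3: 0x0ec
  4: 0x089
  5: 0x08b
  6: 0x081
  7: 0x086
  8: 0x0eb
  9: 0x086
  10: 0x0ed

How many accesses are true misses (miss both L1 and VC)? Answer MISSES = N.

MISSES = 2

  [0] addr=0x8b blk=8 s=0: MISS | VC []
  [1] addr=0x81 blk=8 s=0: L1-HIT | VC []
  [2] addr=0x8a blk=8 s=0: L1-HIT | VC []
  [3] addr=0xec blk=14 s=0: MISS | VC [8]
  [4] addr=0x89 blk=8 s=0: VC-HIT | VC [14]
  [5] addr=0x8b blk=8 s=0: L1-HIT | VC [14]
  [6] addr=0x81 blk=8 s=0: L1-HIT | VC [14]
  [7] addr=0x86 blk=8 s=0: L1-HIT | VC [14]
  [8] addr=0xeb blk=14 s=0: VC-HIT | VC [8]
  [9] addr=0x86 blk=8 s=0: VC-HIT | VC [14]
  [10] addr=0xed blk=14 s=0: VC-HIT | VC [8]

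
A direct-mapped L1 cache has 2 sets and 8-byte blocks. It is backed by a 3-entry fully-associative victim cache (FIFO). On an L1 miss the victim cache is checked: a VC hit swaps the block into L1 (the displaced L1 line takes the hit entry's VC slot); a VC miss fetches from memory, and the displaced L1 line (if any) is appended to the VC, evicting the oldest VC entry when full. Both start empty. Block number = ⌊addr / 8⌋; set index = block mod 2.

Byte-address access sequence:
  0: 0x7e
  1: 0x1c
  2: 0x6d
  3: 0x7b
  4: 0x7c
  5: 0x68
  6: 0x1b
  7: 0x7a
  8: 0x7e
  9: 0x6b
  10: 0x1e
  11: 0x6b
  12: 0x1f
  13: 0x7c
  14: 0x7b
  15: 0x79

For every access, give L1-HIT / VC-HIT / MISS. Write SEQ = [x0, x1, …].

  [0] addr=0x7e blk=15 s=1: MISS | VC []
  [1] addr=0x1c blk=3 s=1: MISS | VC [15]
  [2] addr=0x6d blk=13 s=1: MISS | VC [15, 3]
  [3] addr=0x7b blk=15 s=1: VC-HIT | VC [13, 3]
  [4] addr=0x7c blk=15 s=1: L1-HIT | VC [13, 3]
  [5] addr=0x68 blk=13 s=1: VC-HIT | VC [15, 3]
  [6] addr=0x1b blk=3 s=1: VC-HIT | VC [15, 13]
  [7] addr=0x7a blk=15 s=1: VC-HIT | VC [3, 13]
  [8] addr=0x7e blk=15 s=1: L1-HIT | VC [3, 13]
  [9] addr=0x6b blk=13 s=1: VC-HIT | VC [3, 15]
  [10] addr=0x1e blk=3 s=1: VC-HIT | VC [13, 15]
  [11] addr=0x6b blk=13 s=1: VC-HIT | VC [3, 15]
  [12] addr=0x1f blk=3 s=1: VC-HIT | VC [13, 15]
  [13] addr=0x7c blk=15 s=1: VC-HIT | VC [13, 3]
  [14] addr=0x7b blk=15 s=1: L1-HIT | VC [13, 3]
  [15] addr=0x79 blk=15 s=1: L1-HIT | VC [13, 3]

SEQ = [MISS, MISS, MISS, VC-HIT, L1-HIT, VC-HIT, VC-HIT, VC-HIT, L1-HIT, VC-HIT, VC-HIT, VC-HIT, VC-HIT, VC-HIT, L1-HIT, L1-HIT]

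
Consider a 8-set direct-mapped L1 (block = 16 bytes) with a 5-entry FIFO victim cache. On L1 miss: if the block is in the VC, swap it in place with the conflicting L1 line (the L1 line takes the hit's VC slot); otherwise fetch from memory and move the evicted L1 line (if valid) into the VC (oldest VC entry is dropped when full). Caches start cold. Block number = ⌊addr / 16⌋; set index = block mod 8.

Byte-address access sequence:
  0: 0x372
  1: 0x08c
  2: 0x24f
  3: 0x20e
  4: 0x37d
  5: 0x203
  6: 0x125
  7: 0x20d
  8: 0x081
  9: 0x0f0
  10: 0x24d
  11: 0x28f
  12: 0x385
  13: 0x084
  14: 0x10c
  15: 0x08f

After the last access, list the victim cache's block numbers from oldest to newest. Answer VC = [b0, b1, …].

VC = [32, 55, 56, 40, 16]

  [0] addr=0x372 blk=55 s=7: MISS | VC []
  [1] addr=0x8c blk=8 s=0: MISS | VC []
  [2] addr=0x24f blk=36 s=4: MISS | VC []
  [3] addr=0x20e blk=32 s=0: MISS | VC [8]
  [4] addr=0x37d blk=55 s=7: L1-HIT | VC [8]
  [5] addr=0x203 blk=32 s=0: L1-HIT | VC [8]
  [6] addr=0x125 blk=18 s=2: MISS | VC [8]
  [7] addr=0x20d blk=32 s=0: L1-HIT | VC [8]
  [8] addr=0x81 blk=8 s=0: VC-HIT | VC [32]
  [9] addr=0xf0 blk=15 s=7: MISS | VC [32, 55]
  [10] addr=0x24d blk=36 s=4: L1-HIT | VC [32, 55]
  [11] addr=0x28f blk=40 s=0: MISS | VC [32, 55, 8]
  [12] addr=0x385 blk=56 s=0: MISS | VC [32, 55, 8, 40]
  [13] addr=0x84 blk=8 s=0: VC-HIT | VC [32, 55, 56, 40]
  [14] addr=0x10c blk=16 s=0: MISS | VC [32, 55, 56, 40, 8]
  [15] addr=0x8f blk=8 s=0: VC-HIT | VC [32, 55, 56, 40, 16]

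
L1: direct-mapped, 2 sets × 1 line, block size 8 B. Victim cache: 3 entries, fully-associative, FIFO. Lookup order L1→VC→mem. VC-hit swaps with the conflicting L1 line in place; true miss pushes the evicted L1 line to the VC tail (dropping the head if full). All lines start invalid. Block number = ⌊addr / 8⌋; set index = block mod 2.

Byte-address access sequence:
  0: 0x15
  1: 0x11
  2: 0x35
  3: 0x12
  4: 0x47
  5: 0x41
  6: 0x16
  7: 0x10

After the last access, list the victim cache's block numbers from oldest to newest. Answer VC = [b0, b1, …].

  [0] addr=0x15 blk=2 s=0: MISS | VC []
  [1] addr=0x11 blk=2 s=0: L1-HIT | VC []
  [2] addr=0x35 blk=6 s=0: MISS | VC [2]
  [3] addr=0x12 blk=2 s=0: VC-HIT | VC [6]
  [4] addr=0x47 blk=8 s=0: MISS | VC [6, 2]
  [5] addr=0x41 blk=8 s=0: L1-HIT | VC [6, 2]
  [6] addr=0x16 blk=2 s=0: VC-HIT | VC [6, 8]
  [7] addr=0x10 blk=2 s=0: L1-HIT | VC [6, 8]

VC = [6, 8]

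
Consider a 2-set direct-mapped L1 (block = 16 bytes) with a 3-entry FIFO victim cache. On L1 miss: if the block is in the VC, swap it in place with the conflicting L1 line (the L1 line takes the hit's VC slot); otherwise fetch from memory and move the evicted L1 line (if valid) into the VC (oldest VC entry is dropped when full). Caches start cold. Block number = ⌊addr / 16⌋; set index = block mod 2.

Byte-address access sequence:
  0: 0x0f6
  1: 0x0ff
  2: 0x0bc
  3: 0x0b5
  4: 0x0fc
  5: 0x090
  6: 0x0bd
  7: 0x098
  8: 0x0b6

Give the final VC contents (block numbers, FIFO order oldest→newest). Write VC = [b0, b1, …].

VC = [9, 15]

  [0] addr=0xf6 blk=15 s=1: MISS | VC []
  [1] addr=0xff blk=15 s=1: L1-HIT | VC []
  [2] addr=0xbc blk=11 s=1: MISS | VC [15]
  [3] addr=0xb5 blk=11 s=1: L1-HIT | VC [15]
  [4] addr=0xfc blk=15 s=1: VC-HIT | VC [11]
  [5] addr=0x90 blk=9 s=1: MISS | VC [11, 15]
  [6] addr=0xbd blk=11 s=1: VC-HIT | VC [9, 15]
  [7] addr=0x98 blk=9 s=1: VC-HIT | VC [11, 15]
  [8] addr=0xb6 blk=11 s=1: VC-HIT | VC [9, 15]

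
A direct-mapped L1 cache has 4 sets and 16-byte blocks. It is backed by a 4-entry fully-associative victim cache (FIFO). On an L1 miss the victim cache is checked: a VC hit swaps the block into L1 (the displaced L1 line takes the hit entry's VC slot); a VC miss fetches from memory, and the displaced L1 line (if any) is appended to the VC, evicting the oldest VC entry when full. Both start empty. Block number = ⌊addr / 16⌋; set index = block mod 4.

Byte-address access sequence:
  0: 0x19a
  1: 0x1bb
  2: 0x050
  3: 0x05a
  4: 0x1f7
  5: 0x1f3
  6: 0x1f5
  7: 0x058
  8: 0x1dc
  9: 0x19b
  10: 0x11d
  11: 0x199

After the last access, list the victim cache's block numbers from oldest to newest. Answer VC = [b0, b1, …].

  [0] addr=0x19a blk=25 s=1: MISS | VC []
  [1] addr=0x1bb blk=27 s=3: MISS | VC []
  [2] addr=0x50 blk=5 s=1: MISS | VC [25]
  [3] addr=0x5a blk=5 s=1: L1-HIT | VC [25]
  [4] addr=0x1f7 blk=31 s=3: MISS | VC [25, 27]
  [5] addr=0x1f3 blk=31 s=3: L1-HIT | VC [25, 27]
  [6] addr=0x1f5 blk=31 s=3: L1-HIT | VC [25, 27]
  [7] addr=0x58 blk=5 s=1: L1-HIT | VC [25, 27]
  [8] addr=0x1dc blk=29 s=1: MISS | VC [25, 27, 5]
  [9] addr=0x19b blk=25 s=1: VC-HIT | VC [29, 27, 5]
  [10] addr=0x11d blk=17 s=1: MISS | VC [29, 27, 5, 25]
  [11] addr=0x199 blk=25 s=1: VC-HIT | VC [29, 27, 5, 17]

VC = [29, 27, 5, 17]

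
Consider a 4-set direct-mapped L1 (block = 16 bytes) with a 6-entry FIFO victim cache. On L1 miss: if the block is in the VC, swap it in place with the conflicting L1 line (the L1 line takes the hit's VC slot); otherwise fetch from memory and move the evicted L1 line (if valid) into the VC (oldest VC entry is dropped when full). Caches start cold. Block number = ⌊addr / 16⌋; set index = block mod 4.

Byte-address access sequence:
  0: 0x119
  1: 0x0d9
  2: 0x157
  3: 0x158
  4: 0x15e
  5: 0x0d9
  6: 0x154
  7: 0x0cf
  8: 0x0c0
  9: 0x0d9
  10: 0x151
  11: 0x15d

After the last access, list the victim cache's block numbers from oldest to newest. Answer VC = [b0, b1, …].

#0 0x119→b17/s1 MISS; vc=[]
#1 0xd9→b13/s1 MISS; vc=[17]
#2 0x157→b21/s1 MISS; vc=[17,13]
#3 0x158→b21/s1 L1-HIT; vc=[17,13]
#4 0x15e→b21/s1 L1-HIT; vc=[17,13]
#5 0xd9→b13/s1 VC-HIT; vc=[17,21]
#6 0x154→b21/s1 VC-HIT; vc=[17,13]
#7 0xcf→b12/s0 MISS; vc=[17,13]
#8 0xc0→b12/s0 L1-HIT; vc=[17,13]
#9 0xd9→b13/s1 VC-HIT; vc=[17,21]
#10 0x151→b21/s1 VC-HIT; vc=[17,13]
#11 0x15d→b21/s1 L1-HIT; vc=[17,13]

VC = [17, 13]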